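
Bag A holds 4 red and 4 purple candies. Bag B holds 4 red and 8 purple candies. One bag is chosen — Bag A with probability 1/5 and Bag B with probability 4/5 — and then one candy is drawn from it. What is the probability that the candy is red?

11/30

From Bag A: P(red) = 4/8.
From Bag B: P(red) = 4/12.
Total probability = (1/5)(4/8) + (4/5)(4/12) = 11/30.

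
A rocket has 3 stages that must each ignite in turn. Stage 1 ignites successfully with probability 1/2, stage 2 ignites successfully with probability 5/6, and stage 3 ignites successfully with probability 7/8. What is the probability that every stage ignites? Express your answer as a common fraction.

Each stage is reached only if all earlier stages succeed, so
P = 1/2 × 5/6 × 7/8 = 35/96.

35/96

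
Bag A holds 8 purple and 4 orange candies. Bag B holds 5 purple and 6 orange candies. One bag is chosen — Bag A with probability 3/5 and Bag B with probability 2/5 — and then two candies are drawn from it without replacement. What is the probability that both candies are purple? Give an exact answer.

18/55

From Bag A: P(both purple) = (8/12)(7/11) = 14/33.
From Bag B: P(both purple) = (5/11)(4/10) = 2/11.
Total probability = (3/5)(14/33) + (2/5)(2/11) = 18/55.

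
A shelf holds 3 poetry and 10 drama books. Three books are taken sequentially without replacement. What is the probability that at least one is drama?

285/286

P(no drama) = 3/13 × 2/12 × 1/11 = 6/1716 = 1/286.
P(at least one) = 1 − 1/286 = 285/286.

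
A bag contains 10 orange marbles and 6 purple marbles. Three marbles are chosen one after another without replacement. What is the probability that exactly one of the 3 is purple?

27/56

One ordering (purple drawn first) has probability 6/16 × 10/15 × 9/14 = 540/3360 = 9/56.
There are C(3,1) = 3 such orderings, each equally likely, so P = 3 × 9/56 = 27/56.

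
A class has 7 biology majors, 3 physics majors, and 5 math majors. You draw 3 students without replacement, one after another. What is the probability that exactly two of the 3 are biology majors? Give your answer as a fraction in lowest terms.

24/65

One ordering (biology majors drawn first) has probability 7/15 × 6/14 × 8/13 = 336/2730 = 8/65.
There are C(3,2) = 3 such orderings, each equally likely, so P = 3 × 8/65 = 24/65.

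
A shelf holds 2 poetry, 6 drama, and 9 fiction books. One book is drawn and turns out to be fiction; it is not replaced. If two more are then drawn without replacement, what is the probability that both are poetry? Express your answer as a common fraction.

With the first book removed, 2 poetry remain out of 16.
P = 2/16 × 1/15 = 2/240 = 1/120.

1/120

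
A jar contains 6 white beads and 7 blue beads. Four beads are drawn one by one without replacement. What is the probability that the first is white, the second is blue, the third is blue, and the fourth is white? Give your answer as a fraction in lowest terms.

Chain rule:
P = 6/13 × 7/12 × 6/11 × 5/10 = 1260/17160 = 21/286.

21/286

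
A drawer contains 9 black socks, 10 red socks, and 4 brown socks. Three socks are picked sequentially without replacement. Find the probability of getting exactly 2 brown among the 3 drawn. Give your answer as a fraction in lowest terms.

114/1771

One ordering (brown drawn first) has probability 4/23 × 3/22 × 19/21 = 228/10626 = 38/1771.
There are C(3,2) = 3 such orderings, each equally likely, so P = 3 × 38/1771 = 114/1771.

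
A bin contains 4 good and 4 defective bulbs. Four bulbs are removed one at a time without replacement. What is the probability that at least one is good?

P(no good) = 4/8 × 3/7 × 2/6 × 1/5 = 24/1680 = 1/70.
P(at least one) = 1 − 1/70 = 69/70.

69/70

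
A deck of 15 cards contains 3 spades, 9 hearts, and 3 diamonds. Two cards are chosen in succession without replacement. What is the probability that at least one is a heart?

P(no hearts) = 6/15 × 5/14 = 30/210 = 1/7.
P(at least one) = 1 − 1/7 = 6/7.

6/7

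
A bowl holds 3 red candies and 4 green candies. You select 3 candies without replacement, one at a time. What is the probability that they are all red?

1/35

P(every draw is red) = 3/7 × 2/6 × 1/5 = 6/210 = 1/35.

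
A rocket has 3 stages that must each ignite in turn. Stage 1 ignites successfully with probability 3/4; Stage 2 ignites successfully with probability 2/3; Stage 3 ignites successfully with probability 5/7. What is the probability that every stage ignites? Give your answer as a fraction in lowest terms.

The events are sequential, so multiply the conditional probabilities:
P = 3/4 × 2/3 × 5/7 = 30/84 = 5/14.

5/14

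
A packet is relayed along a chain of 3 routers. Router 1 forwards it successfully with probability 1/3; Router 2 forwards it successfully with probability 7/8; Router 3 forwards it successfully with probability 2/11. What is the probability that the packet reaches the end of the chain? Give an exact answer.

The events are sequential, so multiply the conditional probabilities:
P = 1/3 × 7/8 × 2/11 = 14/264 = 7/132.

7/132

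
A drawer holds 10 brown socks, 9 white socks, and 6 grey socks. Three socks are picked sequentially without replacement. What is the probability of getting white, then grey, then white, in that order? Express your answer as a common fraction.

Each draw changes the counts, so multiply the conditional probabilities along the sequence:
P = 9/25 × 6/24 × 8/23 = 432/13800 = 18/575.

18/575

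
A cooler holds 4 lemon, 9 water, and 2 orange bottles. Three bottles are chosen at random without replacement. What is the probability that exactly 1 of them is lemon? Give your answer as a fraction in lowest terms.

One ordering (lemon drawn first) has probability 4/15 × 11/14 × 10/13 = 440/2730 = 44/273.
There are C(3,1) = 3 such orderings, each equally likely, so P = 3 × 44/273 = 44/91.

44/91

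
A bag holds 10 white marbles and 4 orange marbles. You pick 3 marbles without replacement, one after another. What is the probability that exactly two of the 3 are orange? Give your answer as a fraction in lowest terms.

15/91

One ordering (orange drawn first) has probability 4/14 × 3/13 × 10/12 = 120/2184 = 5/91.
There are C(3,2) = 3 such orderings, each equally likely, so P = 3 × 5/91 = 15/91.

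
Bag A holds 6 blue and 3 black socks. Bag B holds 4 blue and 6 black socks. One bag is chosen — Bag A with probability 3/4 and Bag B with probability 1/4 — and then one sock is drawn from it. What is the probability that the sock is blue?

From Bag A: P(blue) = 6/9.
From Bag B: P(blue) = 4/10.
Total probability = (3/4)(6/9) + (1/4)(4/10) = 3/5.

3/5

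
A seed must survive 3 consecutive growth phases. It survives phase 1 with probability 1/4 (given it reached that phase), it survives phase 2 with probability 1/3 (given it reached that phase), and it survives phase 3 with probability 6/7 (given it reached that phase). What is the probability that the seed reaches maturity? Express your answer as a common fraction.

Each stage is reached only if all earlier stages succeed, so
P = 1/4 × 1/3 × 6/7 = 6/84 = 1/14.

1/14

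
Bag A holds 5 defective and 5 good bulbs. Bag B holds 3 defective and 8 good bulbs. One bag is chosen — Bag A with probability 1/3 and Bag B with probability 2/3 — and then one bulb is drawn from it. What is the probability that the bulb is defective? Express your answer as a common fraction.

23/66

From Bag A: P(defective) = 5/10.
From Bag B: P(defective) = 3/11.
Total probability = (1/3)(5/10) + (2/3)(3/11) = 23/66.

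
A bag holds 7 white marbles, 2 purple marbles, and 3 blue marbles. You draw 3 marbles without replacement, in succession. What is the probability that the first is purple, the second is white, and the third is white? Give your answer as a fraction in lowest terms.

7/110

Multiply the probability of each draw given the previous ones:
P = 2/12 × 7/11 × 6/10 = 84/1320 = 7/110.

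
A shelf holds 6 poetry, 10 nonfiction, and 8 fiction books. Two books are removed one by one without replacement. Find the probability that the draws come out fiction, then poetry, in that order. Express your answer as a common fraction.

2/23

Chain rule:
P = 8/24 × 6/23 = 48/552 = 2/23.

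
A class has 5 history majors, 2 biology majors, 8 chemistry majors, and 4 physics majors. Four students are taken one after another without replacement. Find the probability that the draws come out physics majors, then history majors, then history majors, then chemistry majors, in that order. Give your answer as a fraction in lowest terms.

Each draw changes the counts, so multiply the conditional probabilities along the sequence:
P = 4/19 × 5/18 × 4/17 × 8/16 = 640/93024 = 20/2907.

20/2907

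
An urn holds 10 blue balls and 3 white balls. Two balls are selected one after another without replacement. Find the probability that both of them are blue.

15/26

P = 10/13 × 9/12 = 90/156 = 15/26.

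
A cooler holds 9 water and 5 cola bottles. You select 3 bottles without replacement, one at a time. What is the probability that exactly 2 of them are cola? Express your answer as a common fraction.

One ordering (cola drawn first) has probability 5/14 × 4/13 × 9/12 = 180/2184 = 15/182.
There are C(3,2) = 3 such orderings, each equally likely, so P = 3 × 15/182 = 45/182.

45/182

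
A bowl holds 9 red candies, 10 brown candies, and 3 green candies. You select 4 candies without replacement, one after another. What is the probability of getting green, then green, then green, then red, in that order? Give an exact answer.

Chain rule:
P = 3/22 × 2/21 × 1/20 × 9/19 = 54/175560 = 9/29260.

9/29260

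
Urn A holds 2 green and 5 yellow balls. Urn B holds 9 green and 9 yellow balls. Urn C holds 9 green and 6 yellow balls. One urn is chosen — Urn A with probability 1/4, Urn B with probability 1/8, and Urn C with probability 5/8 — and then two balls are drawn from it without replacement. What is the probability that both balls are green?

From Urn A: P(both green) = (2/7)(1/6) = 1/21.
From Urn B: P(both green) = (9/18)(8/17) = 4/17.
From Urn C: P(both green) = (9/15)(8/14) = 12/35.
Total probability = (1/4)(1/21) + (1/8)(4/17) + (5/8)(12/35) = 365/1428.

365/1428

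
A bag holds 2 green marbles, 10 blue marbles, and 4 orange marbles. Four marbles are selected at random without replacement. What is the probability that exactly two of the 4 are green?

One ordering (green drawn first) has probability 2/16 × 1/15 × 14/14 × 13/13 = 364/43680 = 1/120.
There are C(4,2) = 6 such orderings, each equally likely, so P = 6 × 1/120 = 1/20.

1/20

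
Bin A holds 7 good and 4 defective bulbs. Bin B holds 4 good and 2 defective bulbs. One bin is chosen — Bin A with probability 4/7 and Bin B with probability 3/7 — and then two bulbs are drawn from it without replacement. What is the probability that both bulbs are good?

From Bin A: P(both good) = (7/11)(6/10) = 21/55.
From Bin B: P(both good) = (4/6)(3/5) = 2/5.
Total probability = (4/7)(21/55) + (3/7)(2/5) = 30/77.

30/77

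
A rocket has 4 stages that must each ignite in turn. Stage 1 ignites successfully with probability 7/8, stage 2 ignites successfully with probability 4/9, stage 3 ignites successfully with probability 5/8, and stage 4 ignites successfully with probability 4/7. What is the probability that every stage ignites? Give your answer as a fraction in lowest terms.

Multiplying along the chain,
P = 7/8 × 4/9 × 5/8 × 4/7 = 560/4032 = 5/36.

5/36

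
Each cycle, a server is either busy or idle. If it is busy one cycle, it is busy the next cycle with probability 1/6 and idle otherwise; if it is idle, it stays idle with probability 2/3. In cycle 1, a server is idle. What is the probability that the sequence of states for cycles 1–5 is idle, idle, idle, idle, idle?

Cycle 1 is given. For each transition, use the conditional probability from the current state:
P(idle | idle) = 2/3; P(idle | idle) = 2/3; P(idle | idle) = 2/3; P(idle | idle) = 2/3.
P = 2/3 × 2/3 × 2/3 × 2/3 = 16/81.

16/81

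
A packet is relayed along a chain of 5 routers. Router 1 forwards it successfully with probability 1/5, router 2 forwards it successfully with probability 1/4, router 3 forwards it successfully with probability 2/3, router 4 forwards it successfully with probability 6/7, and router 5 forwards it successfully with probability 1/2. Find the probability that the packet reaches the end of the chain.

The events are sequential, so multiply the conditional probabilities:
P = 1/5 × 1/4 × 2/3 × 6/7 × 1/2 = 12/840 = 1/70.

1/70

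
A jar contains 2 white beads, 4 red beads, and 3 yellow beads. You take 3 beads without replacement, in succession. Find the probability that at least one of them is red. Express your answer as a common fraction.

P(no red) = 5/9 × 4/8 × 3/7 = 60/504 = 5/42.
P(at least one) = 1 − 5/42 = 37/42.

37/42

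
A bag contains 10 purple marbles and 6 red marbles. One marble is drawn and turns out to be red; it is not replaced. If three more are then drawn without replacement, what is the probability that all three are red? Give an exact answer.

2/91

With the first marble removed, 5 red remain out of 15.
P = 5/15 × 4/14 × 3/13 = 60/2730 = 2/91.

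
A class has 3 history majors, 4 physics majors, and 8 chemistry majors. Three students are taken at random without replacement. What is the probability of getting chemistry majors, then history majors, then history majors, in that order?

Chain rule:
P = 8/15 × 3/14 × 2/13 = 48/2730 = 8/455.

8/455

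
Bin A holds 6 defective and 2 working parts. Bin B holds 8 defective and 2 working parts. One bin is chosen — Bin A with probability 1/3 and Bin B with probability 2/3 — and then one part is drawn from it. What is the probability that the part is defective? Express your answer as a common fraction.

From Bin A: P(defective) = 6/8.
From Bin B: P(defective) = 8/10.
Total probability = (1/3)(6/8) + (2/3)(8/10) = 47/60.

47/60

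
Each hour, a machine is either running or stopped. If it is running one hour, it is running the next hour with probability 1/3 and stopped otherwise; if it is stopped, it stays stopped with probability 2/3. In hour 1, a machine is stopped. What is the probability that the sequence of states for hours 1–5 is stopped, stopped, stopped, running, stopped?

8/81

Hour 1 is given. For each transition, use the conditional probability from the current state:
P(stopped | stopped) = 2/3; P(stopped | stopped) = 2/3; P(running | stopped) = 1/3; P(stopped | running) = 2/3.
P = 2/3 × 2/3 × 1/3 × 2/3 = 8/81.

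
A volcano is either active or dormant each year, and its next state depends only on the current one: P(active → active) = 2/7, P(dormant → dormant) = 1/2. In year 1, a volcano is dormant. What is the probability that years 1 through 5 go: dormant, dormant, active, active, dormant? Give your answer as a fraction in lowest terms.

5/98

Year 1 is given. For each transition, use the conditional probability from the current state:
P(dormant | dormant) = 1/2; P(active | dormant) = 1/2; P(active | active) = 2/7; P(dormant | active) = 5/7.
P = 1/2 × 1/2 × 2/7 × 5/7 = 10/196 = 5/98.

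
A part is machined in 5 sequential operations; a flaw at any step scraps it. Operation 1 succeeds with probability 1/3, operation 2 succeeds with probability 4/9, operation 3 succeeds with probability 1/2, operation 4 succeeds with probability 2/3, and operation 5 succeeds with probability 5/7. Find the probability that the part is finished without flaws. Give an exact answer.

20/567

Each stage is reached only if all earlier stages succeed, so
P = 1/3 × 4/9 × 1/2 × 2/3 × 5/7 = 40/1134 = 20/567.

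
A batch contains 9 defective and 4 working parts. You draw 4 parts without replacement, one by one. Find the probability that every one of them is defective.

126/715

P(all defective) = 9/13 × 8/12 × 7/11 × 6/10 = 3024/17160 = 126/715.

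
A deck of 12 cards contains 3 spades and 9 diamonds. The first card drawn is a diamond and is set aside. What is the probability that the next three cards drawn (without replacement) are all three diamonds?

After the first draw, 8 of the remaining 11 cards are diamonds.
P = 8/11 × 7/10 × 6/9 = 336/990 = 56/165.

56/165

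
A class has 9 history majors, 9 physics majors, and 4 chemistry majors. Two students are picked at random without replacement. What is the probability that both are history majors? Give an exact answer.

P(all history majors) = 9/22 × 8/21 = 72/462 = 12/77.

12/77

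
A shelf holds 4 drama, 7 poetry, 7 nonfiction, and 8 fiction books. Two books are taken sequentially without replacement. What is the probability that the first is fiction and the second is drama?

16/325

Each draw changes the counts, so multiply the conditional probabilities along the sequence:
P = 8/26 × 4/25 = 32/650 = 16/325.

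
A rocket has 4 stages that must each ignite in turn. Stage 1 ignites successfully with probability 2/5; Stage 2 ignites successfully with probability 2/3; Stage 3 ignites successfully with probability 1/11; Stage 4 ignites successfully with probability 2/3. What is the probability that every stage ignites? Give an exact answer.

The events are sequential, so multiply the conditional probabilities:
P = 2/5 × 2/3 × 1/11 × 2/3 = 8/495.

8/495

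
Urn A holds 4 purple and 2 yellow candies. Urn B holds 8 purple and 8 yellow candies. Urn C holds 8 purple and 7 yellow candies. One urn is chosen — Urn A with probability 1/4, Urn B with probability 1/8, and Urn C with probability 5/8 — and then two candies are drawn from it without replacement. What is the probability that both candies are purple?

71/240

From Urn A: P(both purple) = (4/6)(3/5) = 2/5.
From Urn B: P(both purple) = (8/16)(7/15) = 7/30.
From Urn C: P(both purple) = (8/15)(7/14) = 4/15.
Total probability = (1/4)(2/5) + (1/8)(7/30) + (5/8)(4/15) = 71/240.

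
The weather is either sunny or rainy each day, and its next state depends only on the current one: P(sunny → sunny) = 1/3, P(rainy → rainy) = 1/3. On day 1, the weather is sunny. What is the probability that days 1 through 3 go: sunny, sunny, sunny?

Day 1 is given. For each transition, use the conditional probability from the current state:
P(sunny | sunny) = 1/3; P(sunny | sunny) = 1/3.
P = 1/3 × 1/3 = 1/9.

1/9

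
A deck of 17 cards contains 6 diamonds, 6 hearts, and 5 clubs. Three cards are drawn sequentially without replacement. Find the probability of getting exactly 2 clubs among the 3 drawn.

One ordering (clubs drawn first) has probability 5/17 × 4/16 × 12/15 = 240/4080 = 1/17.
There are C(3,2) = 3 such orderings, each equally likely, so P = 3 × 1/17 = 3/17.

3/17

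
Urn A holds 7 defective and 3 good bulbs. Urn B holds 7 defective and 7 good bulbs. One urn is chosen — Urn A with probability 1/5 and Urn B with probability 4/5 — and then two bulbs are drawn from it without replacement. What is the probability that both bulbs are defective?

271/975

From Urn A: P(both defective) = (7/10)(6/9) = 7/15.
From Urn B: P(both defective) = (7/14)(6/13) = 3/13.
Total probability = (1/5)(7/15) + (4/5)(3/13) = 271/975.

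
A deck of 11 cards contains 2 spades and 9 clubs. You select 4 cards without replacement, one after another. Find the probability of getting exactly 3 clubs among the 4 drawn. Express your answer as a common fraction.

One ordering (clubs drawn first) has probability 9/11 × 8/10 × 7/9 × 2/8 = 1008/7920 = 7/55.
There are C(4,3) = 4 such orderings, each equally likely, so P = 4 × 7/55 = 28/55.

28/55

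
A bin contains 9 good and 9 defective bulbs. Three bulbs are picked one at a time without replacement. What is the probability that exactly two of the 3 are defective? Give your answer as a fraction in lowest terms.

One ordering (defective drawn first) has probability 9/18 × 8/17 × 9/16 = 648/4896 = 9/68.
There are C(3,2) = 3 such orderings, each equally likely, so P = 3 × 9/68 = 27/68.

27/68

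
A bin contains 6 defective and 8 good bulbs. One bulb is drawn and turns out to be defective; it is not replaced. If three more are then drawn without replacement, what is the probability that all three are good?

After the first draw, 8 of the remaining 13 bulbs are good.
P = 8/13 × 7/12 × 6/11 = 336/1716 = 28/143.

28/143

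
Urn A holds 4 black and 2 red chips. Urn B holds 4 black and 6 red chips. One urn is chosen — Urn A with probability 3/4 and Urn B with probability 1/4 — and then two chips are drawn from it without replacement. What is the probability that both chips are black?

1/3

From Urn A: P(both black) = (4/6)(3/5) = 2/5.
From Urn B: P(both black) = (4/10)(3/9) = 2/15.
Total probability = (3/4)(2/5) + (1/4)(2/15) = 1/3.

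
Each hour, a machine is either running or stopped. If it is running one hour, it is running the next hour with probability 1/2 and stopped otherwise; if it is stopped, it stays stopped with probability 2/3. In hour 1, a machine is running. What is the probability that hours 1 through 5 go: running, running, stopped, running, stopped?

1/24

Hour 1 is given. For each transition, use the conditional probability from the current state:
P(running | running) = 1/2; P(stopped | running) = 1/2; P(running | stopped) = 1/3; P(stopped | running) = 1/2.
P = 1/2 × 1/2 × 1/3 × 1/2 = 1/24.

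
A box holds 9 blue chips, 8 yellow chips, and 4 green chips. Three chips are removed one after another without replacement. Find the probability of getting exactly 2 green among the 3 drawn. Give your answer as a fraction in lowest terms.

51/665

One ordering (green drawn first) has probability 4/21 × 3/20 × 17/19 = 204/7980 = 17/665.
There are C(3,2) = 3 such orderings, each equally likely, so P = 3 × 17/665 = 51/665.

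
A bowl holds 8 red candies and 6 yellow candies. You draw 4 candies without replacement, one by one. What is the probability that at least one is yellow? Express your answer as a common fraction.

P(no yellow) = 8/14 × 7/13 × 6/12 × 5/11 = 1680/24024 = 10/143.
P(at least one) = 1 − 10/143 = 133/143.

133/143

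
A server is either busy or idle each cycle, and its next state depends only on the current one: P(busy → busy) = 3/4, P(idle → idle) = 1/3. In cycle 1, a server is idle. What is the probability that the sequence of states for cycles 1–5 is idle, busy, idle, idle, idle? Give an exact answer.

Cycle 1 is given. For each transition, use the conditional probability from the current state:
P(busy | idle) = 2/3; P(idle | busy) = 1/4; P(idle | idle) = 1/3; P(idle | idle) = 1/3.
P = 2/3 × 1/4 × 1/3 × 1/3 = 2/108 = 1/54.

1/54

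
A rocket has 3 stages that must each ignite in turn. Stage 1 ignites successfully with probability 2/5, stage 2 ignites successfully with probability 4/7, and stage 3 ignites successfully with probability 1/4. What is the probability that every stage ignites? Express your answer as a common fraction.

Each stage is reached only if all earlier stages succeed, so
P = 2/5 × 4/7 × 1/4 = 8/140 = 2/35.

2/35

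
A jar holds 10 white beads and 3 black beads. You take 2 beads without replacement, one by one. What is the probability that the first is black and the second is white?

5/26

Each draw changes the counts, so multiply the conditional probabilities along the sequence:
P = 3/13 × 10/12 = 30/156 = 5/26.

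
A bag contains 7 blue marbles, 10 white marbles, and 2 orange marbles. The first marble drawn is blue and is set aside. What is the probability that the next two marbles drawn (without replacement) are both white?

After the first draw, 10 of the remaining 18 marbles are white.
P = 10/18 × 9/17 = 90/306 = 5/17.

5/17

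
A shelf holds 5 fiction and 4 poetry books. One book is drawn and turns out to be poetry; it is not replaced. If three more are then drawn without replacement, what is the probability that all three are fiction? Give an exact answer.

5/28

With the first book removed, 5 fiction remain out of 8.
P = 5/8 × 4/7 × 3/6 = 60/336 = 5/28.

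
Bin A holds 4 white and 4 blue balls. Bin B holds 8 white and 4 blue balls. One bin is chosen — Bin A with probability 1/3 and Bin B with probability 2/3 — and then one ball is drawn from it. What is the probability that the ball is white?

From Bin A: P(white) = 4/8.
From Bin B: P(white) = 8/12.
Total probability = (1/3)(4/8) + (2/3)(8/12) = 11/18.

11/18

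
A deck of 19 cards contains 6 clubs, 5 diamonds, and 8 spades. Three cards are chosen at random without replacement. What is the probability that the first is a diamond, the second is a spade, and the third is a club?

Multiply the probability of each draw given the previous ones:
P = 5/19 × 8/18 × 6/17 = 240/5814 = 40/969.

40/969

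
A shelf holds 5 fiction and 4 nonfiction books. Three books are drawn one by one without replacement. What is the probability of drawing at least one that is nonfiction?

37/42

P(no nonfiction) = 5/9 × 4/8 × 3/7 = 60/504 = 5/42.
P(at least one) = 1 − 5/42 = 37/42.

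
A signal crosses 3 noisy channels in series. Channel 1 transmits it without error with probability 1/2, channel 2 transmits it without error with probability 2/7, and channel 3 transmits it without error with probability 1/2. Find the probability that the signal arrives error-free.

Multiplying along the chain,
P = 1/2 × 2/7 × 1/2 = 2/28 = 1/14.

1/14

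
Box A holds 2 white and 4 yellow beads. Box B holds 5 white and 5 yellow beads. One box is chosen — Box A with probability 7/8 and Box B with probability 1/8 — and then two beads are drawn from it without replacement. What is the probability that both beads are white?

From Box A: P(both white) = (2/6)(1/5) = 1/15.
From Box B: P(both white) = (5/10)(4/9) = 2/9.
Total probability = (7/8)(1/15) + (1/8)(2/9) = 31/360.

31/360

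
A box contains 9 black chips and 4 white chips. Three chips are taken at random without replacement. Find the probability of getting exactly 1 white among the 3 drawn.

72/143

One ordering (white drawn first) has probability 4/13 × 9/12 × 8/11 = 288/1716 = 24/143.
There are C(3,1) = 3 such orderings, each equally likely, so P = 3 × 24/143 = 72/143.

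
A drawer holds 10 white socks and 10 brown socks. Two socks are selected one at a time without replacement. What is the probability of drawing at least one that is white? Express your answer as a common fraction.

29/38

P(no white) = 10/20 × 9/19 = 90/380 = 9/38.
P(at least one) = 1 − 9/38 = 29/38.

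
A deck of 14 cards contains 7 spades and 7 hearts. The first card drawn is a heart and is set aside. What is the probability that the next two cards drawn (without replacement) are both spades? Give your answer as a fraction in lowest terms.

With the first card removed, 7 spades remain out of 13.
P = 7/13 × 6/12 = 42/156 = 7/26.

7/26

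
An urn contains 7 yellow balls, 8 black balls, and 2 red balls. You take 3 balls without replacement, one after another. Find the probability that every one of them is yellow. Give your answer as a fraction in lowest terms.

7/136

P(every draw is yellow) = 7/17 × 6/16 × 5/15 = 210/4080 = 7/136.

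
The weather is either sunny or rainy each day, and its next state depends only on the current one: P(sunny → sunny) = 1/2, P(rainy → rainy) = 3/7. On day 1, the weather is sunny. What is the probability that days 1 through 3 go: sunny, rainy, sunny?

2/7

Day 1 is given. For each transition, use the conditional probability from the current state:
P(rainy | sunny) = 1/2; P(sunny | rainy) = 4/7.
P = 1/2 × 4/7 = 4/14 = 2/7.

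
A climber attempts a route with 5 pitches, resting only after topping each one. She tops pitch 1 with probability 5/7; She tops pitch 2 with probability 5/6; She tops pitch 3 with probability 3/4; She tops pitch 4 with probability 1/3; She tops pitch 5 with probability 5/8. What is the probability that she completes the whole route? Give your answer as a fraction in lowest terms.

Each stage is reached only if all earlier stages succeed, so
P = 5/7 × 5/6 × 3/4 × 1/3 × 5/8 = 375/4032 = 125/1344.

125/1344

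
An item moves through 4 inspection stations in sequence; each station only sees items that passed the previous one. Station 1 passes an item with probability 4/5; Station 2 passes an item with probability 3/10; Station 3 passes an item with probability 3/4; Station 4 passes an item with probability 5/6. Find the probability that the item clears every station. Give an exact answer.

Multiplying along the chain,
P = 4/5 × 3/10 × 3/4 × 5/6 = 180/1200 = 3/20.

3/20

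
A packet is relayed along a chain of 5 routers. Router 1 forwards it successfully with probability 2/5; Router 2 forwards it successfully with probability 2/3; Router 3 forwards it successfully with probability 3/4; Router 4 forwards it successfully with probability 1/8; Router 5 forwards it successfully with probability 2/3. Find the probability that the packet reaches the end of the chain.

1/60

Multiplying along the chain,
P = 2/5 × 2/3 × 3/4 × 1/8 × 2/3 = 24/1440 = 1/60.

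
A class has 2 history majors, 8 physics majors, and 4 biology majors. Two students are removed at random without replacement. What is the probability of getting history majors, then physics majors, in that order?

8/91

Multiply the probability of each draw given the previous ones:
P = 2/14 × 8/13 = 16/182 = 8/91.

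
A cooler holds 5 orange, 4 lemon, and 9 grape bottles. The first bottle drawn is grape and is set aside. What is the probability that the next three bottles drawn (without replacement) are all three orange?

After the first draw, 5 of the remaining 17 bottles are orange.
P = 5/17 × 4/16 × 3/15 = 60/4080 = 1/68.

1/68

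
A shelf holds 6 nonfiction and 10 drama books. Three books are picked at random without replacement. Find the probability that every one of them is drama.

3/14

P(all drama) = 10/16 × 9/15 × 8/14 = 720/3360 = 3/14.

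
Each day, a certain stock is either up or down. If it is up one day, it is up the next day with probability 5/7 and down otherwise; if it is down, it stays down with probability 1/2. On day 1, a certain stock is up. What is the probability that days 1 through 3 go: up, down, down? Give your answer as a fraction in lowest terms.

Day 1 is given. For each transition, use the conditional probability from the current state:
P(down | up) = 2/7; P(down | down) = 1/2.
P = 2/7 × 1/2 = 2/14 = 1/7.

1/7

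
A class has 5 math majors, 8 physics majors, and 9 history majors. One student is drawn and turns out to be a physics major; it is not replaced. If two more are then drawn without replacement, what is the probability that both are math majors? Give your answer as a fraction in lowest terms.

After the first draw, 5 of the remaining 21 students are math majors.
P = 5/21 × 4/20 = 20/420 = 1/21.

1/21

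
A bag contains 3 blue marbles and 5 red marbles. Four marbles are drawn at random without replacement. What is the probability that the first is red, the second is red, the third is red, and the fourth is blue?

3/28

Each draw changes the counts, so multiply the conditional probabilities along the sequence:
P = 5/8 × 4/7 × 3/6 × 3/5 = 180/1680 = 3/28.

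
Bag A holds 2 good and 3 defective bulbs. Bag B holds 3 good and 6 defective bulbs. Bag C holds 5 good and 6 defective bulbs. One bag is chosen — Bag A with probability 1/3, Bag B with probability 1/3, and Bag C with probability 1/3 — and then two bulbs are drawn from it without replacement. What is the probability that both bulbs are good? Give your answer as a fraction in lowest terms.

241/1980

From Bag A: P(both good) = (2/5)(1/4) = 1/10.
From Bag B: P(both good) = (3/9)(2/8) = 1/12.
From Bag C: P(both good) = (5/11)(4/10) = 2/11.
Total probability = (1/3)(1/10) + (1/3)(1/12) + (1/3)(2/11) = 241/1980.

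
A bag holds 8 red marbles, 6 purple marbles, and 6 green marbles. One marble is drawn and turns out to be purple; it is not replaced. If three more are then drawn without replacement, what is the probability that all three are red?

56/969

After the first draw, 8 of the remaining 19 marbles are red.
P = 8/19 × 7/18 × 6/17 = 336/5814 = 56/969.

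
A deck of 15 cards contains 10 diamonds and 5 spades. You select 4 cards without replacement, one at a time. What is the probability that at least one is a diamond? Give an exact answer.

P(no diamonds) = 5/15 × 4/14 × 3/13 × 2/12 = 120/32760 = 1/273.
P(at least one) = 1 − 1/273 = 272/273.

272/273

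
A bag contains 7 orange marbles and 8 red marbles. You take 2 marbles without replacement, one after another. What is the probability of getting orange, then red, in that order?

Chain rule:
P = 7/15 × 8/14 = 56/210 = 4/15.

4/15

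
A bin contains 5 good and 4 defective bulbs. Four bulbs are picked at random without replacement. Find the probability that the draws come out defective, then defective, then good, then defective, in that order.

5/126

Chain rule:
P = 4/9 × 3/8 × 5/7 × 2/6 = 120/3024 = 5/126.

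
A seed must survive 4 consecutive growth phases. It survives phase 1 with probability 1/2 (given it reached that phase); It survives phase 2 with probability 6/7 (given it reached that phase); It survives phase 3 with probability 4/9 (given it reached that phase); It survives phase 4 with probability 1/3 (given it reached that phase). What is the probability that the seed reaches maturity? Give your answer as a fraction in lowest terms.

4/63

Each stage is reached only if all earlier stages succeed, so
P = 1/2 × 6/7 × 4/9 × 1/3 = 24/378 = 4/63.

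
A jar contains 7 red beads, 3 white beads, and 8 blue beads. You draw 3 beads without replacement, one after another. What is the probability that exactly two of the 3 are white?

One ordering (white drawn first) has probability 3/18 × 2/17 × 15/16 = 90/4896 = 5/272.
There are C(3,2) = 3 such orderings, each equally likely, so P = 3 × 5/272 = 15/272.

15/272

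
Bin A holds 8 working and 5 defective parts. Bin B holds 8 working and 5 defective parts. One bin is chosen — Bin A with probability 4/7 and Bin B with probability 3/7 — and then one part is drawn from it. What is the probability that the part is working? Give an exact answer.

8/13

From Bin A: P(working) = 8/13.
From Bin B: P(working) = 8/13.
Total probability = (4/7)(8/13) + (3/7)(8/13) = 8/13.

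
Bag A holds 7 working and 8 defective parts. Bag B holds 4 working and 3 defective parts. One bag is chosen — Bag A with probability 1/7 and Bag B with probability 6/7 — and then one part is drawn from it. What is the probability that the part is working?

From Bag A: P(working) = 7/15.
From Bag B: P(working) = 4/7.
Total probability = (1/7)(7/15) + (6/7)(4/7) = 409/735.

409/735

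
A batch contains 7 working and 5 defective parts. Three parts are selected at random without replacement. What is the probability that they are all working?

7/44

P(all working) = 7/12 × 6/11 × 5/10 = 210/1320 = 7/44.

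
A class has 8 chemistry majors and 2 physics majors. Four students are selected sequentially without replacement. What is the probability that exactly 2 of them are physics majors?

2/15

One ordering (physics majors drawn first) has probability 2/10 × 1/9 × 8/8 × 7/7 = 112/5040 = 1/45.
There are C(4,2) = 6 such orderings, each equally likely, so P = 6 × 1/45 = 2/15.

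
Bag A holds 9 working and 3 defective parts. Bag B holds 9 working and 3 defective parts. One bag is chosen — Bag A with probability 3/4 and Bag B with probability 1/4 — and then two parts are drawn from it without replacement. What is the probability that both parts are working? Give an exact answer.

From Bag A: P(both working) = (9/12)(8/11) = 6/11.
From Bag B: P(both working) = (9/12)(8/11) = 6/11.
Total probability = (3/4)(6/11) + (1/4)(6/11) = 6/11.

6/11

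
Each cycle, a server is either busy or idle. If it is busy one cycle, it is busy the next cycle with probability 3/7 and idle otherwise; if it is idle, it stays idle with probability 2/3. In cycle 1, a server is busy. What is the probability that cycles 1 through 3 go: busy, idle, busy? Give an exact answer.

Cycle 1 is given. For each transition, use the conditional probability from the current state:
P(idle | busy) = 4/7; P(busy | idle) = 1/3.
P = 4/7 × 1/3 = 4/21.

4/21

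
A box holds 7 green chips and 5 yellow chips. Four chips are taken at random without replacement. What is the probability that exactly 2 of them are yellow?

14/33

One ordering (yellow drawn first) has probability 5/12 × 4/11 × 7/10 × 6/9 = 840/11880 = 7/99.
There are C(4,2) = 6 such orderings, each equally likely, so P = 6 × 7/99 = 14/33.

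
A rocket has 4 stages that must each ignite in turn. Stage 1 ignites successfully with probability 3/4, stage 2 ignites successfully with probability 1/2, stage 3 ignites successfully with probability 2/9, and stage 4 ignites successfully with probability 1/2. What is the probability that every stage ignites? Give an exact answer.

1/24

Multiplying along the chain,
P = 3/4 × 1/2 × 2/9 × 1/2 = 6/144 = 1/24.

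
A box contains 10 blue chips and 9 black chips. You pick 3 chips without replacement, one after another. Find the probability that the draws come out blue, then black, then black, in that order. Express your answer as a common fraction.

40/323

Each draw changes the counts, so multiply the conditional probabilities along the sequence:
P = 10/19 × 9/18 × 8/17 = 720/5814 = 40/323.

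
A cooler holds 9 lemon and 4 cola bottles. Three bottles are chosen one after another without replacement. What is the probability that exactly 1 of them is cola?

One ordering (cola drawn first) has probability 4/13 × 9/12 × 8/11 = 288/1716 = 24/143.
There are C(3,1) = 3 such orderings, each equally likely, so P = 3 × 24/143 = 72/143.

72/143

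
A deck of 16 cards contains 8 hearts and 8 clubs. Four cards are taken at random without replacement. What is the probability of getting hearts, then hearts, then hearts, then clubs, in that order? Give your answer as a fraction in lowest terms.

Chain rule:
P = 8/16 × 7/15 × 6/14 × 8/13 = 2688/43680 = 4/65.

4/65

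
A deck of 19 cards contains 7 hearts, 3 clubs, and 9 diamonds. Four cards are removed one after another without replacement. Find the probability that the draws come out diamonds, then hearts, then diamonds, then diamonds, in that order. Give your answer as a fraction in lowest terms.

49/1292

Each draw changes the counts, so multiply the conditional probabilities along the sequence:
P = 9/19 × 7/18 × 8/17 × 7/16 = 3528/93024 = 49/1292.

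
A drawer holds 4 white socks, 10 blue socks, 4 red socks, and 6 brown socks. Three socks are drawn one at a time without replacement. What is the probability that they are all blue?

15/253

P(all blue) = 10/24 × 9/23 × 8/22 = 720/12144 = 15/253.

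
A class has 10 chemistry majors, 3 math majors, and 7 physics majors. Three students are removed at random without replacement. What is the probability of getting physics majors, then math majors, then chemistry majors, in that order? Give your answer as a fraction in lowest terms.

Each draw changes the counts, so multiply the conditional probabilities along the sequence:
P = 7/20 × 3/19 × 10/18 = 210/6840 = 7/228.

7/228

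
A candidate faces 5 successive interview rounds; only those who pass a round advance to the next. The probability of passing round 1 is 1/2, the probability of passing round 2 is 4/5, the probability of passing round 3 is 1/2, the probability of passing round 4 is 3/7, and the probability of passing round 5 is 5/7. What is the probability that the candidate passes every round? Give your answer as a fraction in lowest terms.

3/49

Multiplying along the chain,
P = 1/2 × 4/5 × 1/2 × 3/7 × 5/7 = 60/980 = 3/49.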